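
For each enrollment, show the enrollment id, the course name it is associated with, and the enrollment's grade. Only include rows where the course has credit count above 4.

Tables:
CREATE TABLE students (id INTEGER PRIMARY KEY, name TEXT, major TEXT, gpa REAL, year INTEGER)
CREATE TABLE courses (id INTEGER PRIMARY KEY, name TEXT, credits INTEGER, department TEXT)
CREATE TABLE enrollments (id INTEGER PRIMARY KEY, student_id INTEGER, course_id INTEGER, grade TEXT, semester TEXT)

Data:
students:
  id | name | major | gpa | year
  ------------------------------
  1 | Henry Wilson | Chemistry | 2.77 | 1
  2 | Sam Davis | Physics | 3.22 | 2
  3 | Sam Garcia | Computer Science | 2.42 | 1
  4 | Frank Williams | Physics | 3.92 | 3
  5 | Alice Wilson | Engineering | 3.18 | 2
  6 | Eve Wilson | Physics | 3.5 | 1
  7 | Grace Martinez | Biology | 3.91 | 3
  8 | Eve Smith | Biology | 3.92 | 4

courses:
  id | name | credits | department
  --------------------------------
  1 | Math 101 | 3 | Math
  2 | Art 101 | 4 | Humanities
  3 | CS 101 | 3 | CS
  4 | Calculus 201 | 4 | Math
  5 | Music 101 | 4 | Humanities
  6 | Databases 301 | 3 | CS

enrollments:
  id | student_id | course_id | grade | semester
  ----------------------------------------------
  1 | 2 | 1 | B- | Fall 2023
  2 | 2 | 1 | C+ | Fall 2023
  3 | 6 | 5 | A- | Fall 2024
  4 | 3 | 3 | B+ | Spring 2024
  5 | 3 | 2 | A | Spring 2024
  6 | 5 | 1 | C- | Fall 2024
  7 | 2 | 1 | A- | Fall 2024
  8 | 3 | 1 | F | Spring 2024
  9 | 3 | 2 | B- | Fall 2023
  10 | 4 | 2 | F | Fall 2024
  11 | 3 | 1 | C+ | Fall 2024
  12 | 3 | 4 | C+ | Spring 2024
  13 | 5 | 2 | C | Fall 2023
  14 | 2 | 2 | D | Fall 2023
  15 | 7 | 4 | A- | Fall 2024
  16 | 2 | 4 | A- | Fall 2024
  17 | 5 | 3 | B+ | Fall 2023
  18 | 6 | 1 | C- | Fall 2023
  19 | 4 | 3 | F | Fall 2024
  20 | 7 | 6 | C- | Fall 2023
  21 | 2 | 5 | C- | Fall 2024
SELECT c.id, p.name AS course, c.grade FROM enrollments c JOIN courses p ON c.course_id = p.id WHERE p.credits > 4

Execution result:
(no rows)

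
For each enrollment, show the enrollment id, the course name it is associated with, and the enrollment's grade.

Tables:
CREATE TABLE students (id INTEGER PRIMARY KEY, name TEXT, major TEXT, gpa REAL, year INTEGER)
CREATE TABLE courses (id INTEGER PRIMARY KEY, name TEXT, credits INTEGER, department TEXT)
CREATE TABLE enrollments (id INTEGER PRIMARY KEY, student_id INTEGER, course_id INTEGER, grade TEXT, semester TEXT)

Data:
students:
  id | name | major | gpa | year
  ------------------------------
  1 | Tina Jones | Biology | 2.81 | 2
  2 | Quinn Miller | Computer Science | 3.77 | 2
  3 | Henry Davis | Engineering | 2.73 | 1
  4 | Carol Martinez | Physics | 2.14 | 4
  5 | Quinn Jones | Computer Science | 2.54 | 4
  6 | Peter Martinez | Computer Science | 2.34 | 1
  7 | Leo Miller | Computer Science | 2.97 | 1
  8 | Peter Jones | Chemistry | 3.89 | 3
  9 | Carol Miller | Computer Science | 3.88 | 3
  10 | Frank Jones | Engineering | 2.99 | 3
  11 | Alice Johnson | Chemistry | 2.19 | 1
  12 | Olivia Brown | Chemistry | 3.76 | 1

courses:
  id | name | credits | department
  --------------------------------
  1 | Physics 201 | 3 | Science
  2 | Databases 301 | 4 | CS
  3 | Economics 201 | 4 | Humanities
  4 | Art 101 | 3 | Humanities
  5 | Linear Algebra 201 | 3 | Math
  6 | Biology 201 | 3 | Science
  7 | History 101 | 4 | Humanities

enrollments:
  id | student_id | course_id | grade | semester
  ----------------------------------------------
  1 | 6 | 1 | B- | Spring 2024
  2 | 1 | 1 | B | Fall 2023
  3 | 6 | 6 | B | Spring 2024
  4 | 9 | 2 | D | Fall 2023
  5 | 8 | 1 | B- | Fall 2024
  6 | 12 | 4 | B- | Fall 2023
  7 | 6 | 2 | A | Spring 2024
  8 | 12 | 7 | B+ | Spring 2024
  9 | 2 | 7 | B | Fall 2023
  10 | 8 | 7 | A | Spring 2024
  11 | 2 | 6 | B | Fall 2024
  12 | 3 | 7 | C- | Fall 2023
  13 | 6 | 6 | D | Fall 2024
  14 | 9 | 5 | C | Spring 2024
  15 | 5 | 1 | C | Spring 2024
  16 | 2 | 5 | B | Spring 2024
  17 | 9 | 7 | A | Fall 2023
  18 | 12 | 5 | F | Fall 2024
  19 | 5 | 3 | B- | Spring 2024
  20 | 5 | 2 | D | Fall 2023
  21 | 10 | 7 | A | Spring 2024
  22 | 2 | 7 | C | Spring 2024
SELECT c.id, p.name AS course, c.grade FROM enrollments c JOIN courses p ON c.course_id = p.id

Execution result:
id | course | grade
1 | Physics 201 | B-
2 | Physics 201 | B
3 | Biology 201 | B
4 | Databases 301 | D
5 | Physics 201 | B-
6 | Art 101 | B-
7 | Databases 301 | A
8 | History 101 | B+
9 | History 101 | B
10 | History 101 | A
11 | Biology 201 | B
12 | History 101 | C-
13 | Biology 201 | D
14 | Linear Algebra 201 | C
15 | Physics 201 | C
16 | Linear Algebra 201 | B
17 | History 101 | A
18 | Linear Algebra 201 | F
19 | Economics 201 | B-
20 | Databases 301 | D
21 | History 101 | A
22 | History 101 | C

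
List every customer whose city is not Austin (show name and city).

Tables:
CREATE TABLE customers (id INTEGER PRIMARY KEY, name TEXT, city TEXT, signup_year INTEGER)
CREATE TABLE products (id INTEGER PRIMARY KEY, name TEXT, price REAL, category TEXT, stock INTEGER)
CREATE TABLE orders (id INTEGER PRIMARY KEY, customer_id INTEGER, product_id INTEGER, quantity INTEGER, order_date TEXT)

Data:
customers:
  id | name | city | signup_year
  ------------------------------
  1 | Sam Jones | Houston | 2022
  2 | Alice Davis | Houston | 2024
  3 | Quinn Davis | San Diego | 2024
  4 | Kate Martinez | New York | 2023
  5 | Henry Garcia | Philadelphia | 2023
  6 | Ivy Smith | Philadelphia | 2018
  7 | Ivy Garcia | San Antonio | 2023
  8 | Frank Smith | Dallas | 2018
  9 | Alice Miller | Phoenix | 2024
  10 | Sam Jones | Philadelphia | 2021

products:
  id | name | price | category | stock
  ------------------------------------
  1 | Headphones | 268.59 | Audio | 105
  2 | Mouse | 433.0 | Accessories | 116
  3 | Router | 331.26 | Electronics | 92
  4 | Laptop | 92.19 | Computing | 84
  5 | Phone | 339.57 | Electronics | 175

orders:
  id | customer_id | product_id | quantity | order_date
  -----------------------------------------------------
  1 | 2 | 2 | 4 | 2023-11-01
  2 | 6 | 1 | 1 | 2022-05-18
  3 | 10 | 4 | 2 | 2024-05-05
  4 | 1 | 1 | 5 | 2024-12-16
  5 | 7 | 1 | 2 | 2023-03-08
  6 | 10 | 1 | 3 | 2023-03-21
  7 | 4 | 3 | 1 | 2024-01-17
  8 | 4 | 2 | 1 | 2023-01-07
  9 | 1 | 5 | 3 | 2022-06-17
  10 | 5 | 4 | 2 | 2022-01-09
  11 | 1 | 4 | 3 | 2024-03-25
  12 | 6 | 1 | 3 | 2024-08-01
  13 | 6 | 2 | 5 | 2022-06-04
SELECT name, city FROM customers WHERE city <> 'Austin'

Execution result:
name | city
Sam Jones | Houston
Alice Davis | Houston
Quinn Davis | San Diego
Kate Martinez | New York
Henry Garcia | Philadelphia
Ivy Smith | Philadelphia
Ivy Garcia | San Antonio
Frank Smith | Dallas
Alice Miller | Phoenix
Sam Jones | Philadelphia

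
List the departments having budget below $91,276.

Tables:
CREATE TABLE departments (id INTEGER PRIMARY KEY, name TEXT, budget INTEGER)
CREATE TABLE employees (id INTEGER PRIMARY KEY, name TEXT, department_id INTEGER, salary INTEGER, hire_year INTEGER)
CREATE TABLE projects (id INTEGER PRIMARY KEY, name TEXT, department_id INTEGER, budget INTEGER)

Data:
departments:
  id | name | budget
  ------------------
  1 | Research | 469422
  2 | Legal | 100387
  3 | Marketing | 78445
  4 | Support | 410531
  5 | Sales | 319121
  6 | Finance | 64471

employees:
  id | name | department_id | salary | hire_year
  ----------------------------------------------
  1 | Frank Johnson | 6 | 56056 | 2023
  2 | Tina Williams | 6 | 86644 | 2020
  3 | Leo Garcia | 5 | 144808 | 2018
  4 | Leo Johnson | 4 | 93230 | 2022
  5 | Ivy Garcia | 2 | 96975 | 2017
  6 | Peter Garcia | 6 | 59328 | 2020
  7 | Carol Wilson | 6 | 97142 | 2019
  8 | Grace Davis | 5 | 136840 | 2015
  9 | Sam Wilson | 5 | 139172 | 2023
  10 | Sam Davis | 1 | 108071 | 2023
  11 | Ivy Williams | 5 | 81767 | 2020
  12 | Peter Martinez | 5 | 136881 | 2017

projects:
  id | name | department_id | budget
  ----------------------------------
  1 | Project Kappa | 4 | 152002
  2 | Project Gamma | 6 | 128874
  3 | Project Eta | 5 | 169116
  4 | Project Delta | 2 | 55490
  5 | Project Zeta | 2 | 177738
SELECT name, budget FROM departments WHERE budget < 91276

Execution result:
name | budget
Marketing | 78445
Finance | 64471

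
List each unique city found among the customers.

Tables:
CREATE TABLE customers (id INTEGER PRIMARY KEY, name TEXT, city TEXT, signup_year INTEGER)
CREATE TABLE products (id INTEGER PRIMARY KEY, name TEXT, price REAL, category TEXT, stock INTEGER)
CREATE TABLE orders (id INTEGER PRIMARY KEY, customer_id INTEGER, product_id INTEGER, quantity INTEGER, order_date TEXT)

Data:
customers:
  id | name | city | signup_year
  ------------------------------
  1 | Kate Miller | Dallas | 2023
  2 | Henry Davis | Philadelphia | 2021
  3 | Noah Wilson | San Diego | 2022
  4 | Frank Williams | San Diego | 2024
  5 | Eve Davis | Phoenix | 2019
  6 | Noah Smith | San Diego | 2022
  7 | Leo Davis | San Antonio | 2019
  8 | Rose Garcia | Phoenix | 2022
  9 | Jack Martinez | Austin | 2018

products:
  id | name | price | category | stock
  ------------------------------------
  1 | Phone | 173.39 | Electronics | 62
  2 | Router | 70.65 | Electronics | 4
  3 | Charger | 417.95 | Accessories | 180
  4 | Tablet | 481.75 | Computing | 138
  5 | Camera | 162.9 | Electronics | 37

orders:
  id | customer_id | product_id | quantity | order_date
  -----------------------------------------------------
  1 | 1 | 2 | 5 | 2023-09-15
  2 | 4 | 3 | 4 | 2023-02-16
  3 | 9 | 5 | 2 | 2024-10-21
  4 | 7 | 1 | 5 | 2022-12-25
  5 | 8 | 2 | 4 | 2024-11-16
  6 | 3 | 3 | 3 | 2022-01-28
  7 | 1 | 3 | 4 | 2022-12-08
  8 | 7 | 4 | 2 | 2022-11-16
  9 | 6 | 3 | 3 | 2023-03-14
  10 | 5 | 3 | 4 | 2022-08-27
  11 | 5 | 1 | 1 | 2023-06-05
SELECT DISTINCT city FROM customers

Execution result:
city
Dallas
Philadelphia
San Diego
Phoenix
San Antonio
Austin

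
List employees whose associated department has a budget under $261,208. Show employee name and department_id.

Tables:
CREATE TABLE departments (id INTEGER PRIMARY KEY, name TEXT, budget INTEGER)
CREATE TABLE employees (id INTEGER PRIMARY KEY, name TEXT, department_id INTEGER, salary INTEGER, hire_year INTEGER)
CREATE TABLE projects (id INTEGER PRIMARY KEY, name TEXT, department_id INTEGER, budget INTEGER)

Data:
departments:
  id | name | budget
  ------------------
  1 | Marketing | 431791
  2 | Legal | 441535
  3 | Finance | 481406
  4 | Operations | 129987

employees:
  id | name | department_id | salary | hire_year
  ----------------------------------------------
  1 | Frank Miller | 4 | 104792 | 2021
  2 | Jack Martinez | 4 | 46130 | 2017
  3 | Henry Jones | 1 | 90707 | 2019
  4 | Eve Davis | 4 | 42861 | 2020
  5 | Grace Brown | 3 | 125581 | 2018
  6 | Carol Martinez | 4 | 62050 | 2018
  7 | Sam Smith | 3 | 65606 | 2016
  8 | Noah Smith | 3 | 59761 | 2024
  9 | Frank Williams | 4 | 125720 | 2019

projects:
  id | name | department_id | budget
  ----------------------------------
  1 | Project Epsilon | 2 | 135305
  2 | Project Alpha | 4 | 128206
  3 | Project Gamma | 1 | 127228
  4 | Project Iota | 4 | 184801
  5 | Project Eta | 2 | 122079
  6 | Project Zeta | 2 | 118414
SELECT name, department_id FROM employees WHERE department_id IN (SELECT id FROM departments WHERE budget < 261208)

Execution result:
name | department_id
Frank Miller | 4
Jack Martinez | 4
Eve Davis | 4
Carol Martinez | 4
Frank Williams | 4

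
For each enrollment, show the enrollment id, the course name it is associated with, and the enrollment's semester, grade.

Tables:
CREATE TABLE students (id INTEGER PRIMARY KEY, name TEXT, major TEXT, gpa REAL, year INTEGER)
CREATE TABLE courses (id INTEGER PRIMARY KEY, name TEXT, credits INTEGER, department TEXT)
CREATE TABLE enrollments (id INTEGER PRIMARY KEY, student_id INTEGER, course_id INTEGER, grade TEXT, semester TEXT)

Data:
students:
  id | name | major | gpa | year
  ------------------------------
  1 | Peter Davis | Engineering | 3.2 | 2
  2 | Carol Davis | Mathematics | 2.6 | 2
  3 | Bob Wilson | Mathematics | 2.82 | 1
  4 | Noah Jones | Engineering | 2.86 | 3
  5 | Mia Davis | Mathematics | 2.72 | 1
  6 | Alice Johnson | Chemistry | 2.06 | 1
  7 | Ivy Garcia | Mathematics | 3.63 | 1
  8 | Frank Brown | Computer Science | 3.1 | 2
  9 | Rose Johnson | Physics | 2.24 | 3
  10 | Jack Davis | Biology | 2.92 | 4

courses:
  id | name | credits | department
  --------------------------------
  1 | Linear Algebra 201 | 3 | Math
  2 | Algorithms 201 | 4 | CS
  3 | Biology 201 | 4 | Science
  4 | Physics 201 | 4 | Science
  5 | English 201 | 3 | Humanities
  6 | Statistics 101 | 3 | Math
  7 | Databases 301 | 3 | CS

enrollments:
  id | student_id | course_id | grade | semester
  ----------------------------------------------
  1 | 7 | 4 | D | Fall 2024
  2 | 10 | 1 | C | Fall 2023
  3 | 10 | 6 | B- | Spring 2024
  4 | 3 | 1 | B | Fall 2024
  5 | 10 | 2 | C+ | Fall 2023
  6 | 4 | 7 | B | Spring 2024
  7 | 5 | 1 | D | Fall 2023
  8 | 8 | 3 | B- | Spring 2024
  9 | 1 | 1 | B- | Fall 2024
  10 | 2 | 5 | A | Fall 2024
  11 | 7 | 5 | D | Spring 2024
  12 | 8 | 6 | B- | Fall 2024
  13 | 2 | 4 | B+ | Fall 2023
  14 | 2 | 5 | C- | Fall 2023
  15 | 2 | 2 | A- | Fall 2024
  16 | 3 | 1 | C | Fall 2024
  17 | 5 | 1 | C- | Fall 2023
SELECT c.id, p.name AS course, c.semester, c.grade FROM enrollments c JOIN courses p ON c.course_id = p.id

Execution result:
id | course | semester | grade
1 | Physics 201 | Fall 2024 | D
2 | Linear Algebra 201 | Fall 2023 | C
3 | Statistics 101 | Spring 2024 | B-
4 | Linear Algebra 201 | Fall 2024 | B
5 | Algorithms 201 | Fall 2023 | C+
6 | Databases 301 | Spring 2024 | B
7 | Linear Algebra 201 | Fall 2023 | D
8 | Biology 201 | Spring 2024 | B-
9 | Linear Algebra 201 | Fall 2024 | B-
10 | English 201 | Fall 2024 | A
11 | English 201 | Spring 2024 | D
12 | Statistics 101 | Fall 2024 | B-
13 | Physics 201 | Fall 2023 | B+
14 | English 201 | Fall 2023 | C-
15 | Algorithms 201 | Fall 2024 | A-
16 | Linear Algebra 201 | Fall 2024 | C
17 | Linear Algebra 201 | Fall 2023 | C-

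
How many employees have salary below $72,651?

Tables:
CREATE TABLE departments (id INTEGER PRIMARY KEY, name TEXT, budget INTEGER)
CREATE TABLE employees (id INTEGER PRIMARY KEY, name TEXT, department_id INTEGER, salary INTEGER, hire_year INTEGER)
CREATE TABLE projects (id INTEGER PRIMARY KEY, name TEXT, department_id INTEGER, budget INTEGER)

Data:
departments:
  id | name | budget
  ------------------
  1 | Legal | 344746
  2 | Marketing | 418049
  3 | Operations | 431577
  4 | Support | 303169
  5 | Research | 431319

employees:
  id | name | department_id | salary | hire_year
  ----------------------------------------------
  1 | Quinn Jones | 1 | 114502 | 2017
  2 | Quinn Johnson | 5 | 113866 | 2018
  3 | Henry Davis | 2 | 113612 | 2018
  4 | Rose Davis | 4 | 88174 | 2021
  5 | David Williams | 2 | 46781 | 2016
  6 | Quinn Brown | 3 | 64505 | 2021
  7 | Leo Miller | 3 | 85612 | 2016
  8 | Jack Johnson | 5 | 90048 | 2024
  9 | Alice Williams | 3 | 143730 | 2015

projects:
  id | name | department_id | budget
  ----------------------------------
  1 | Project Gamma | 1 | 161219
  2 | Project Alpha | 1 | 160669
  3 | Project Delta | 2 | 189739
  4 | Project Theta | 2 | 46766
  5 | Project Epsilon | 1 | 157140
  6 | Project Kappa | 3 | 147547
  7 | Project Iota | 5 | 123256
SELECT COUNT(*) FROM employees WHERE salary < 72651

Execution result:
2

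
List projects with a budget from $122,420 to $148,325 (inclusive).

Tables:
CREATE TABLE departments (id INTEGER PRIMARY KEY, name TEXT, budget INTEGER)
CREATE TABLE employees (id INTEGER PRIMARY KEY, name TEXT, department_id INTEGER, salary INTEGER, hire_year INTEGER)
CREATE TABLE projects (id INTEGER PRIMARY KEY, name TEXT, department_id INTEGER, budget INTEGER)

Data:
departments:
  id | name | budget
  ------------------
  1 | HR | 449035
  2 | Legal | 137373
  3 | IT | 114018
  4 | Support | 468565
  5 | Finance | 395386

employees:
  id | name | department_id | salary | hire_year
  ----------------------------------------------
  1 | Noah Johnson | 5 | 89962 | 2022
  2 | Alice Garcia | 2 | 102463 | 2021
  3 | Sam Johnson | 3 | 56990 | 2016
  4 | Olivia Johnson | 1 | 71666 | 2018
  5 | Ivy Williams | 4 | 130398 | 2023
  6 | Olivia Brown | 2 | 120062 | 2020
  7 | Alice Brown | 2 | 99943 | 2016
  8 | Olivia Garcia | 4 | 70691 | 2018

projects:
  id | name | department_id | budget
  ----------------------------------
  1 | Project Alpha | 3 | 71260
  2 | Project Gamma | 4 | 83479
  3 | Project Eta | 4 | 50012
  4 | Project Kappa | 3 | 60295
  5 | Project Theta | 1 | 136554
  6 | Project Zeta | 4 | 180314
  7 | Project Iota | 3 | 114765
SELECT name, budget FROM projects WHERE budget BETWEEN 122420 AND 148325

Execution result:
name | budget
Project Theta | 136554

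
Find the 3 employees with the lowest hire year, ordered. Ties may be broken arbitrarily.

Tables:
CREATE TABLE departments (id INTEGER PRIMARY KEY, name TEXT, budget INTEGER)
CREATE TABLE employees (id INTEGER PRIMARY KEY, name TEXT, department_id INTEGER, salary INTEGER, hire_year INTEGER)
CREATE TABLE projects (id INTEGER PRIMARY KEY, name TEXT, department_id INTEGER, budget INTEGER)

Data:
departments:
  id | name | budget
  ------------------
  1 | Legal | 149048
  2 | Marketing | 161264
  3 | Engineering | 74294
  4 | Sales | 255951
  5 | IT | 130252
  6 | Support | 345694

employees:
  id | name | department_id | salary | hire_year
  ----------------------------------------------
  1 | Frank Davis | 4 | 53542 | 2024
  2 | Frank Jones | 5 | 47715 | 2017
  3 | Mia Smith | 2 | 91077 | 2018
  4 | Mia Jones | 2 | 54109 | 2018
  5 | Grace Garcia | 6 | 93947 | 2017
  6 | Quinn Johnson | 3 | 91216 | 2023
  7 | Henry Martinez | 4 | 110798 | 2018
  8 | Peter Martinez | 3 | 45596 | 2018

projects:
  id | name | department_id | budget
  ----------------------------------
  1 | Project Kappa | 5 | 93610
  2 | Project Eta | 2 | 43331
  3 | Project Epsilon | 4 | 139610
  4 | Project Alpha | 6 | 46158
SELECT name, hire_year FROM employees ORDER BY hire_year ASC LIMIT 3

Execution result:
name | hire_year
Frank Jones | 2017
Grace Garcia | 2017
Mia Smith | 2018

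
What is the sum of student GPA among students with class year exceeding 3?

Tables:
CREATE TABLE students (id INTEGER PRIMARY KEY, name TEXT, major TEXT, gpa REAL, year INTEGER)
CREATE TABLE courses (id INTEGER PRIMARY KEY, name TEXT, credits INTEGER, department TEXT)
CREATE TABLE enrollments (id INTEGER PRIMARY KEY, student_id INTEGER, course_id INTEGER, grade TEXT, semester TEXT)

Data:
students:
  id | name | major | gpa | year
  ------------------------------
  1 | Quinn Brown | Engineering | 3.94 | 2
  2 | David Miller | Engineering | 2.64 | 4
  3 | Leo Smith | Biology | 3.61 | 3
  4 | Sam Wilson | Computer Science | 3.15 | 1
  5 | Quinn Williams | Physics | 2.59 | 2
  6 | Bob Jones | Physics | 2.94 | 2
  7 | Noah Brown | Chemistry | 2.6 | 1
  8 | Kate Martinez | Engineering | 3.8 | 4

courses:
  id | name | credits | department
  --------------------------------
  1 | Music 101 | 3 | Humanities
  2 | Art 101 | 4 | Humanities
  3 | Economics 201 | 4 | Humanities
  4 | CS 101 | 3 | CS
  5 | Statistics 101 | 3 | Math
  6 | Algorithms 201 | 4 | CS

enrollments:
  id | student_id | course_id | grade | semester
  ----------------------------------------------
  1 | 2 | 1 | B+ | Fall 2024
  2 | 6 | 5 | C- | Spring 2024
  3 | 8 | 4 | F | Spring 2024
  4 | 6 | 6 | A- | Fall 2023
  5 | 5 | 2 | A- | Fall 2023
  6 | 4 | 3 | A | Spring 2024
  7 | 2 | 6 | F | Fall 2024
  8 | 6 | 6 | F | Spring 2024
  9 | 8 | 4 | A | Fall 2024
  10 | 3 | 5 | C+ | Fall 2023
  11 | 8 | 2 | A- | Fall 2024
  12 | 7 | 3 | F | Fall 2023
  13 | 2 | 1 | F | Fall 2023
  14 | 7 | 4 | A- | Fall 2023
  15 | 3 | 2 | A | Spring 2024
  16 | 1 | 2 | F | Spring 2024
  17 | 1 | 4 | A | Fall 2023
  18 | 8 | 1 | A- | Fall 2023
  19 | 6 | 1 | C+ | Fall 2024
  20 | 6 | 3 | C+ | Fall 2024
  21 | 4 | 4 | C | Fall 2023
SELECT SUM(gpa) FROM students WHERE year > 3

Execution result:
6.44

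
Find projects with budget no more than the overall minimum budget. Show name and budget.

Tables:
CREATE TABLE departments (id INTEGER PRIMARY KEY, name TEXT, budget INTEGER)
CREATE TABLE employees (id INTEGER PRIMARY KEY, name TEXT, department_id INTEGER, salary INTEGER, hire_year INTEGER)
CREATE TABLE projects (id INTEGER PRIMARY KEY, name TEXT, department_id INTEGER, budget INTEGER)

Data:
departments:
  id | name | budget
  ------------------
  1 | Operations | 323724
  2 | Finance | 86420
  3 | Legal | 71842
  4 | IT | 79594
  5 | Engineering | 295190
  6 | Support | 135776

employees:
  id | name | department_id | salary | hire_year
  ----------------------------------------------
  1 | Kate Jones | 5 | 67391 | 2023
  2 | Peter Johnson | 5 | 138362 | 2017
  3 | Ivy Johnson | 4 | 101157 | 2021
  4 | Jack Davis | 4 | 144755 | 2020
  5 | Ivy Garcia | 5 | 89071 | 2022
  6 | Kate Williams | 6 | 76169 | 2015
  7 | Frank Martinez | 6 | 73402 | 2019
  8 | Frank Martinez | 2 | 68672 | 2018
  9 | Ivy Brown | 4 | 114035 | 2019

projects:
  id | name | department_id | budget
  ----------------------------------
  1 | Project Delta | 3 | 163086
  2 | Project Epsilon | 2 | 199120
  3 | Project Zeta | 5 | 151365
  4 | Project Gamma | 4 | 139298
SELECT name, budget FROM projects WHERE budget <= (SELECT MIN(budget) FROM projects)

Execution result:
name | budget
Project Gamma | 139298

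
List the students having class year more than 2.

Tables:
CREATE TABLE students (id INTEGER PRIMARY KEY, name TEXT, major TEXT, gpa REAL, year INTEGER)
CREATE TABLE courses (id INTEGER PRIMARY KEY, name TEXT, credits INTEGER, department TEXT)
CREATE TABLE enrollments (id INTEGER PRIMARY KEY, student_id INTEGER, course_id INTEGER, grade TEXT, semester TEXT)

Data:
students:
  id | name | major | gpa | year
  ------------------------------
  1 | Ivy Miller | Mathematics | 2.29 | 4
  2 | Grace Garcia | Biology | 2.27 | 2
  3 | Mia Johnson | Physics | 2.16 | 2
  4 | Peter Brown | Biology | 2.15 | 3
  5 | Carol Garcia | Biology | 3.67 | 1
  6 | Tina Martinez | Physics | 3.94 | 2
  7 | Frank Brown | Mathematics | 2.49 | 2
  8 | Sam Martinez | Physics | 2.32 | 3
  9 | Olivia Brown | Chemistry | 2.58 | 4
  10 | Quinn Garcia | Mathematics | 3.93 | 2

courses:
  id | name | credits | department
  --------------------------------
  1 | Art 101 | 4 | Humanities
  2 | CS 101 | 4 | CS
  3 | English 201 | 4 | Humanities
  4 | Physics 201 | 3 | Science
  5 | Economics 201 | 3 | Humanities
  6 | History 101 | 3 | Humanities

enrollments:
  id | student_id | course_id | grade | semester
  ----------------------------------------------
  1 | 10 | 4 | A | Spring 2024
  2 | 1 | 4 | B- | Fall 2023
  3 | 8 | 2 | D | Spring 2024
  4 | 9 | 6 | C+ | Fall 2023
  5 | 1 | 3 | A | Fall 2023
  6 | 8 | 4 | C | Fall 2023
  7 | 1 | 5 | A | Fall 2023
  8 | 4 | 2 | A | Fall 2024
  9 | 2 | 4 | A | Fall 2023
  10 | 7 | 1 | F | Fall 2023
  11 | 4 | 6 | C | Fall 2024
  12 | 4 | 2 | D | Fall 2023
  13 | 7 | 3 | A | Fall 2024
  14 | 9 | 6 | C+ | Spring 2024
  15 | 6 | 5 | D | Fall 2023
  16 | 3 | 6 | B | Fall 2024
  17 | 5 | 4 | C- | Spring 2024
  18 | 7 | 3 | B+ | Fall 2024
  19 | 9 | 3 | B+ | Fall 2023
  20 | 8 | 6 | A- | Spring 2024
SELECT name, year FROM students WHERE year > 2

Execution result:
name | year
Ivy Miller | 4
Peter Brown | 3
Sam Martinez | 3
Olivia Brown | 4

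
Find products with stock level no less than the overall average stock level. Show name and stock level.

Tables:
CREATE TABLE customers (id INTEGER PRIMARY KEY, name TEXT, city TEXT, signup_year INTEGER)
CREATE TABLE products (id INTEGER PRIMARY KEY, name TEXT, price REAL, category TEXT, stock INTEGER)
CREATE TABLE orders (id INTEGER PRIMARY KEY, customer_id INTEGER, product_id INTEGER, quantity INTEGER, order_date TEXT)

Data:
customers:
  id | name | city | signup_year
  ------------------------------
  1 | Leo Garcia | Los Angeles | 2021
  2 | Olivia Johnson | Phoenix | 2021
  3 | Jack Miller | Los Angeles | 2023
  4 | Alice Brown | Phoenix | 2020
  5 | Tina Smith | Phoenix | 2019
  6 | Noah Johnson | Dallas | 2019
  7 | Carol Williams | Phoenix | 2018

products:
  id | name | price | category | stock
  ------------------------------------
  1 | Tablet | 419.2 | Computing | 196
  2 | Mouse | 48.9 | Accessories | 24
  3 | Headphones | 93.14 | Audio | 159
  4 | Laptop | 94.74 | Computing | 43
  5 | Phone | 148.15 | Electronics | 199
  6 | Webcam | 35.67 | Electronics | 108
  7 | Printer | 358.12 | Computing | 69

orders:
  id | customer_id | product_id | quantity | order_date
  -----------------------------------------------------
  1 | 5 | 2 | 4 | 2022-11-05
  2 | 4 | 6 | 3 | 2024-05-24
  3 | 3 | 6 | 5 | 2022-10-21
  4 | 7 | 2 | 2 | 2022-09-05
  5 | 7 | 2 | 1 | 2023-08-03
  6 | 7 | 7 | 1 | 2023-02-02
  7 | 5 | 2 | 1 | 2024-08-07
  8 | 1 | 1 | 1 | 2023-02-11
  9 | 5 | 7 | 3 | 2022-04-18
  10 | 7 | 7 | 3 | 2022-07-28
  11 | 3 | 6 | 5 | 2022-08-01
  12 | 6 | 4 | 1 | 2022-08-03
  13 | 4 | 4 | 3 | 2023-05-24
SELECT name, stock FROM products WHERE stock >= (SELECT AVG(stock) FROM products)

Execution result:
name | stock
Tablet | 196
Headphones | 159
Phone | 199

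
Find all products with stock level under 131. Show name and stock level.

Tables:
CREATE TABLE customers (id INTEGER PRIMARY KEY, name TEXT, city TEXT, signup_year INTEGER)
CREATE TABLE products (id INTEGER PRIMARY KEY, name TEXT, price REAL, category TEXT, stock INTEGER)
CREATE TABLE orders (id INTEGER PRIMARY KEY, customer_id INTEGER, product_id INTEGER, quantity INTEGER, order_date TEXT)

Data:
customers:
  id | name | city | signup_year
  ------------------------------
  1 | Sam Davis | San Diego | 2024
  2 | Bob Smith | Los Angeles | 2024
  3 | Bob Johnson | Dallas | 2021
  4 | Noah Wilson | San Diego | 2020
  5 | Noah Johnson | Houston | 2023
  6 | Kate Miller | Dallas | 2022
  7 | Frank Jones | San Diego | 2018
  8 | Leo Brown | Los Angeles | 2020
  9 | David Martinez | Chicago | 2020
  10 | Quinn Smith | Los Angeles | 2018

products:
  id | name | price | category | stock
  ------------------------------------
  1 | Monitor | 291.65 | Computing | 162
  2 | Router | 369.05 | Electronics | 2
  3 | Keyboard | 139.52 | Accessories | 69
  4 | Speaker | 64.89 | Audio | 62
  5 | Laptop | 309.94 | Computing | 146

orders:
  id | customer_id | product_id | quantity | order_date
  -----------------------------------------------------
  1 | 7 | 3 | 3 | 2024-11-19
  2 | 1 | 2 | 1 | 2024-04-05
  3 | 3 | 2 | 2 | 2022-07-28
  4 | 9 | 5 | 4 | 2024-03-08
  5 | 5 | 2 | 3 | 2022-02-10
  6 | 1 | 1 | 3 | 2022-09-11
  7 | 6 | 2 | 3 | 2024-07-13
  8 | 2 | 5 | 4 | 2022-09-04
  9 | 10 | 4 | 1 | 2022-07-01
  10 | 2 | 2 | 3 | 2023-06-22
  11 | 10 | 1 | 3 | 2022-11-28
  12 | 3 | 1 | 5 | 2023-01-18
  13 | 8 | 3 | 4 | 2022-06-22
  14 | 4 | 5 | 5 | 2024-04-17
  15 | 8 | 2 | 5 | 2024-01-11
SELECT name, stock FROM products WHERE stock < 131

Execution result:
name | stock
Router | 2
Keyboard | 69
Speaker | 62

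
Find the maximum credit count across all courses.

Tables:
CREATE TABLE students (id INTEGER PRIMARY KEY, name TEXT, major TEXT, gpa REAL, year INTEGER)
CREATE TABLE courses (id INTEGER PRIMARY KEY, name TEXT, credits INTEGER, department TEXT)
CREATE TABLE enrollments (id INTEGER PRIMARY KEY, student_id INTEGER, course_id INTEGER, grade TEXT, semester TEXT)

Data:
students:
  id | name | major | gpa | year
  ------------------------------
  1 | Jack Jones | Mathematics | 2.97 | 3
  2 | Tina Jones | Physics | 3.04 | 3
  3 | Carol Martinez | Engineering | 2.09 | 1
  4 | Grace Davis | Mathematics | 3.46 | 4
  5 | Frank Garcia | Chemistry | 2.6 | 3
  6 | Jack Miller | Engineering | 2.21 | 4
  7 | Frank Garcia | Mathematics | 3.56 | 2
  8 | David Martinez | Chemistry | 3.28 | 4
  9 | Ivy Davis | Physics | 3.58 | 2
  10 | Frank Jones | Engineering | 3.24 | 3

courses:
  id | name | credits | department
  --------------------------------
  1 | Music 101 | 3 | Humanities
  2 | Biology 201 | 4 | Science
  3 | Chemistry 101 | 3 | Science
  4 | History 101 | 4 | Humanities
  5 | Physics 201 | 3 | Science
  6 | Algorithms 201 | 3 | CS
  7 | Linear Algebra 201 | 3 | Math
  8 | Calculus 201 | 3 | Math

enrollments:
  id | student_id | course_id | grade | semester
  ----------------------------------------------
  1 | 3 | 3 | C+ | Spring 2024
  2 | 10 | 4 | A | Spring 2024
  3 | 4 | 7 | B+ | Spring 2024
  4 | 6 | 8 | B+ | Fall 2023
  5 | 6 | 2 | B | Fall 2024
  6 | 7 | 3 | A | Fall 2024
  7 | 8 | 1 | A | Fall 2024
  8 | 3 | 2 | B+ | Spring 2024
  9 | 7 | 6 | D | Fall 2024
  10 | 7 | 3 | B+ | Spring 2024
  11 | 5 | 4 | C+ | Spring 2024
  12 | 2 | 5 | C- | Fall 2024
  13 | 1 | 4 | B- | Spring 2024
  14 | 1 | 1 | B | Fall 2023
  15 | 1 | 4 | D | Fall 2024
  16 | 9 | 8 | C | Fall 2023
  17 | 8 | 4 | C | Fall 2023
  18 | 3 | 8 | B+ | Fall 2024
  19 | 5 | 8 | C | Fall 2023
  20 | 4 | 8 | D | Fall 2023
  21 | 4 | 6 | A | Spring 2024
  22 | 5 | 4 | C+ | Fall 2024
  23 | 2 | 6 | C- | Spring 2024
SELECT MAX(credits) FROM courses

Execution result:
4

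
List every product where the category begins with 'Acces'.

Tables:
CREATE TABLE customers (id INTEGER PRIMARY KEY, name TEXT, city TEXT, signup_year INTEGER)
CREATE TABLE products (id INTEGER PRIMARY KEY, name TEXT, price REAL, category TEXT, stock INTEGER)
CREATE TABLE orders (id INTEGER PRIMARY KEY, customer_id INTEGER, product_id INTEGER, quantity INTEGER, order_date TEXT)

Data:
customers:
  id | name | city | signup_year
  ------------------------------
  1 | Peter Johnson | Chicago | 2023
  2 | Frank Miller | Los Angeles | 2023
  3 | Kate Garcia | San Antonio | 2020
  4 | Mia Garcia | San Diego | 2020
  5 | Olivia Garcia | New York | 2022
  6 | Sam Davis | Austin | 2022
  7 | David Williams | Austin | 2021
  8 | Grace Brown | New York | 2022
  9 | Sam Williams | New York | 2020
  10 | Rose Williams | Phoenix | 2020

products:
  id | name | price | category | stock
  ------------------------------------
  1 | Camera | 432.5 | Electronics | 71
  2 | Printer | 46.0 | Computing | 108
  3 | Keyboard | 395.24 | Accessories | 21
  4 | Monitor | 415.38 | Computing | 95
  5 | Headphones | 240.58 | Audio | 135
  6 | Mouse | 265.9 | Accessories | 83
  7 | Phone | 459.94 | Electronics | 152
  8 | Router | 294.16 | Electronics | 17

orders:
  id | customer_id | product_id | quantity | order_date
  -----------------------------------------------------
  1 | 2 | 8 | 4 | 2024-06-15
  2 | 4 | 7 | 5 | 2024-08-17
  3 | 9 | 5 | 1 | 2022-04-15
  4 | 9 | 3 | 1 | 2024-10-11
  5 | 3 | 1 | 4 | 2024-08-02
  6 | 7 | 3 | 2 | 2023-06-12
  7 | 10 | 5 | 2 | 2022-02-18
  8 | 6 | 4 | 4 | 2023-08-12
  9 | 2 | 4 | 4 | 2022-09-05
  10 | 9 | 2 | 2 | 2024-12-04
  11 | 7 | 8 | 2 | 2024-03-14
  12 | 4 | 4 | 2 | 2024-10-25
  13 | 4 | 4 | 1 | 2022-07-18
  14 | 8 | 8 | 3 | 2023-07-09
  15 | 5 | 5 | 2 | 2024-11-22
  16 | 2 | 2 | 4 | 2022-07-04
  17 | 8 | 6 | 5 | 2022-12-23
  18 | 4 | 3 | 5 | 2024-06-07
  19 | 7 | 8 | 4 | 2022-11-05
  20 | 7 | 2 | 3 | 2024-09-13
SELECT name, category FROM products WHERE category LIKE 'Acces%'

Execution result:
name | category
Keyboard | Accessories
Mouse | Accessories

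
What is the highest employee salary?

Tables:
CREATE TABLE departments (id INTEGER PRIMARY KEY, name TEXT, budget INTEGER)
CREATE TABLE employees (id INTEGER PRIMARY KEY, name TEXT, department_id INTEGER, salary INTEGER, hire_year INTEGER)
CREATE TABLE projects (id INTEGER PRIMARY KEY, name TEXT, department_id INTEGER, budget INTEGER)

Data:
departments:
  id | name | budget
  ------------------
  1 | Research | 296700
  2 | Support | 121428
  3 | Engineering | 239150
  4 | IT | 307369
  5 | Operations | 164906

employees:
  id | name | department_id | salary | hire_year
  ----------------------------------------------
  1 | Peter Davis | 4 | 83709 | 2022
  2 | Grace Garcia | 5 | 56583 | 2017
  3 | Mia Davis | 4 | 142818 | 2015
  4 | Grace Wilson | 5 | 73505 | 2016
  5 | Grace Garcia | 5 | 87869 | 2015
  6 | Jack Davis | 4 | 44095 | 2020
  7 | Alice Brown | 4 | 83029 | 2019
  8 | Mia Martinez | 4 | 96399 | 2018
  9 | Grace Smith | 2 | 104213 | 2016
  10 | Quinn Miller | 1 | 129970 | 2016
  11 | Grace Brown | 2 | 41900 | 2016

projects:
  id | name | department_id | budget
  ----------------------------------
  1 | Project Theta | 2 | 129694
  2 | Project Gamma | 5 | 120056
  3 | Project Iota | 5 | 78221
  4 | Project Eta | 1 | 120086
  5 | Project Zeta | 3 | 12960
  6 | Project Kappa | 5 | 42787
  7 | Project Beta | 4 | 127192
SELECT MAX(salary) FROM employees

Execution result:
142818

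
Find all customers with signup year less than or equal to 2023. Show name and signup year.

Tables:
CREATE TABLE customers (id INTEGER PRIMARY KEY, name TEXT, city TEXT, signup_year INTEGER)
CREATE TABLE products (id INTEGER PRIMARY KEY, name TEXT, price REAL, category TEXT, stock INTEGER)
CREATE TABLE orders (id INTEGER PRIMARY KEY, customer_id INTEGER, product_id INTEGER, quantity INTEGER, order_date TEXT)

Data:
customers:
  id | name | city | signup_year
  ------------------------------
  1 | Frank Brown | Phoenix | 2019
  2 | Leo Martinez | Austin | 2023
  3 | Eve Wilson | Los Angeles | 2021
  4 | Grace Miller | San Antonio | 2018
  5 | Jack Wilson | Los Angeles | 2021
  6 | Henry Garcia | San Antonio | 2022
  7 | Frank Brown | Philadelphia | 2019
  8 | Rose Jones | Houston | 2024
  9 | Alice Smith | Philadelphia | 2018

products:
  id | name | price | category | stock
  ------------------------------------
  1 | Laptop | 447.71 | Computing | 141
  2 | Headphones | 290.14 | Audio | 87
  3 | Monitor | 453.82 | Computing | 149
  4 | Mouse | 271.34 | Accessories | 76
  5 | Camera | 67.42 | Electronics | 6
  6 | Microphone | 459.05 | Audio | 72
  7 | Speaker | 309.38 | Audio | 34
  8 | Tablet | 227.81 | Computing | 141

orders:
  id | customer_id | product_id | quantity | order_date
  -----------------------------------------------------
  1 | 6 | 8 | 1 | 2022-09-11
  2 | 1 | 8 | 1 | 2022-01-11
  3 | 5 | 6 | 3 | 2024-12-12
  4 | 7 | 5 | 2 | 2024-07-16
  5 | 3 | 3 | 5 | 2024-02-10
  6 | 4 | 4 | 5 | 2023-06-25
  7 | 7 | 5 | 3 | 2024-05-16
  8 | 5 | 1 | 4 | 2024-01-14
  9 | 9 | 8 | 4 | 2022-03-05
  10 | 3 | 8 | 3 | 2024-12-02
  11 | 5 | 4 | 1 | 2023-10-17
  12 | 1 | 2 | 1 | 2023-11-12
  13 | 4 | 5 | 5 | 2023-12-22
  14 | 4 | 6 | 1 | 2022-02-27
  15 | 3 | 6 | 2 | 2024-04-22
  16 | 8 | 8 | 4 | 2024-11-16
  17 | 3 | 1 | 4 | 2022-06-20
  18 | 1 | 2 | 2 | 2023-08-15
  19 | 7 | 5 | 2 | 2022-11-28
SELECT name, signup_year FROM customers WHERE signup_year <= 2023

Execution result:
name | signup_year
Frank Brown | 2019
Leo Martinez | 2023
Eve Wilson | 2021
Grace Miller | 2018
Jack Wilson | 2021
Henry Garcia | 2022
Frank Brown | 2019
Alice Smith | 2018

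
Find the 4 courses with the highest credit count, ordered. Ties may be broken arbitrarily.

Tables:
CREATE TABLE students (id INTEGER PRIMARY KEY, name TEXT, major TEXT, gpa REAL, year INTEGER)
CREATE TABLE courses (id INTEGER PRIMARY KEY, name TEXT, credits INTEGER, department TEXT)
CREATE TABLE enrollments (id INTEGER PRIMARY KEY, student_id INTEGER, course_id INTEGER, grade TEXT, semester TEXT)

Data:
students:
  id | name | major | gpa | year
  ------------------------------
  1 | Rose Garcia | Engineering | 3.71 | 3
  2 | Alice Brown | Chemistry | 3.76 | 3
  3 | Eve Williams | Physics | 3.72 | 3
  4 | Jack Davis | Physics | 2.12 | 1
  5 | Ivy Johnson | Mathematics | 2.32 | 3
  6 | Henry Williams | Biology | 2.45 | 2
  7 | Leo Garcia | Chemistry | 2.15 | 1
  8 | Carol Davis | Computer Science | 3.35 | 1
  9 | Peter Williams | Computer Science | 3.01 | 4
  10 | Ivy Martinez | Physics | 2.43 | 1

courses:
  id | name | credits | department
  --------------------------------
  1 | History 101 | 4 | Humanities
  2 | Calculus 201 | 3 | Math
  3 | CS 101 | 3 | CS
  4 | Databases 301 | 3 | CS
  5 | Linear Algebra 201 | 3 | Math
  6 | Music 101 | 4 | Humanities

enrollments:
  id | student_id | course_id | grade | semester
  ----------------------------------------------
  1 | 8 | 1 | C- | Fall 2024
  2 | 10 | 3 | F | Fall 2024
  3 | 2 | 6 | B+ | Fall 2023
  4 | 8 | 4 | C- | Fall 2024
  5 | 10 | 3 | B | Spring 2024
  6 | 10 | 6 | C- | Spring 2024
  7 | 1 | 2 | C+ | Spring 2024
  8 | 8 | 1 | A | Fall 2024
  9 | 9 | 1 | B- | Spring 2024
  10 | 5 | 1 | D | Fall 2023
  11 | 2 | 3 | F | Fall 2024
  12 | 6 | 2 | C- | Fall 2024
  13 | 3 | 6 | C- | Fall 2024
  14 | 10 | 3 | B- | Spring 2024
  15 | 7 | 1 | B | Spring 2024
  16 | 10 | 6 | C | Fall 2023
SELECT name, credits FROM courses ORDER BY credits DESC LIMIT 4

Execution result:
name | credits
History 101 | 4
Music 101 | 4
Calculus 201 | 3
CS 101 | 3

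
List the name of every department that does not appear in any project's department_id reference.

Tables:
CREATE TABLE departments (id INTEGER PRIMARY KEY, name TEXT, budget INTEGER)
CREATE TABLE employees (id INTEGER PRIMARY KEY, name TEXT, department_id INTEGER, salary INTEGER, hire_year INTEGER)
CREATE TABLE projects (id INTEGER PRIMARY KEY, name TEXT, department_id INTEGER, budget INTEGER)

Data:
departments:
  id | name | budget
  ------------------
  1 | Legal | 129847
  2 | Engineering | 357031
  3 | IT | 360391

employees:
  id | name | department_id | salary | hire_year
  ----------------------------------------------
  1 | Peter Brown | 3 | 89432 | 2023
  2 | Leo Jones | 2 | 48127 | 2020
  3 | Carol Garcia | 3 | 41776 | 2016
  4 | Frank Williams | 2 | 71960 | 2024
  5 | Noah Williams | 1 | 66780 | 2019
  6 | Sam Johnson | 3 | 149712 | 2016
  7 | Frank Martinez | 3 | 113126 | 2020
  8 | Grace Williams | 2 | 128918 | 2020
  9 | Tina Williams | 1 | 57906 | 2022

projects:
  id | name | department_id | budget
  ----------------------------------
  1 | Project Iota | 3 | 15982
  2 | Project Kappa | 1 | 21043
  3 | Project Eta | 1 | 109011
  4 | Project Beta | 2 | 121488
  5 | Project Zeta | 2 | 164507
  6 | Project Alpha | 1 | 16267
SELECT p.name FROM departments p LEFT JOIN projects c ON c.department_id = p.id WHERE c.id IS NULL

Execution result:
(no rows)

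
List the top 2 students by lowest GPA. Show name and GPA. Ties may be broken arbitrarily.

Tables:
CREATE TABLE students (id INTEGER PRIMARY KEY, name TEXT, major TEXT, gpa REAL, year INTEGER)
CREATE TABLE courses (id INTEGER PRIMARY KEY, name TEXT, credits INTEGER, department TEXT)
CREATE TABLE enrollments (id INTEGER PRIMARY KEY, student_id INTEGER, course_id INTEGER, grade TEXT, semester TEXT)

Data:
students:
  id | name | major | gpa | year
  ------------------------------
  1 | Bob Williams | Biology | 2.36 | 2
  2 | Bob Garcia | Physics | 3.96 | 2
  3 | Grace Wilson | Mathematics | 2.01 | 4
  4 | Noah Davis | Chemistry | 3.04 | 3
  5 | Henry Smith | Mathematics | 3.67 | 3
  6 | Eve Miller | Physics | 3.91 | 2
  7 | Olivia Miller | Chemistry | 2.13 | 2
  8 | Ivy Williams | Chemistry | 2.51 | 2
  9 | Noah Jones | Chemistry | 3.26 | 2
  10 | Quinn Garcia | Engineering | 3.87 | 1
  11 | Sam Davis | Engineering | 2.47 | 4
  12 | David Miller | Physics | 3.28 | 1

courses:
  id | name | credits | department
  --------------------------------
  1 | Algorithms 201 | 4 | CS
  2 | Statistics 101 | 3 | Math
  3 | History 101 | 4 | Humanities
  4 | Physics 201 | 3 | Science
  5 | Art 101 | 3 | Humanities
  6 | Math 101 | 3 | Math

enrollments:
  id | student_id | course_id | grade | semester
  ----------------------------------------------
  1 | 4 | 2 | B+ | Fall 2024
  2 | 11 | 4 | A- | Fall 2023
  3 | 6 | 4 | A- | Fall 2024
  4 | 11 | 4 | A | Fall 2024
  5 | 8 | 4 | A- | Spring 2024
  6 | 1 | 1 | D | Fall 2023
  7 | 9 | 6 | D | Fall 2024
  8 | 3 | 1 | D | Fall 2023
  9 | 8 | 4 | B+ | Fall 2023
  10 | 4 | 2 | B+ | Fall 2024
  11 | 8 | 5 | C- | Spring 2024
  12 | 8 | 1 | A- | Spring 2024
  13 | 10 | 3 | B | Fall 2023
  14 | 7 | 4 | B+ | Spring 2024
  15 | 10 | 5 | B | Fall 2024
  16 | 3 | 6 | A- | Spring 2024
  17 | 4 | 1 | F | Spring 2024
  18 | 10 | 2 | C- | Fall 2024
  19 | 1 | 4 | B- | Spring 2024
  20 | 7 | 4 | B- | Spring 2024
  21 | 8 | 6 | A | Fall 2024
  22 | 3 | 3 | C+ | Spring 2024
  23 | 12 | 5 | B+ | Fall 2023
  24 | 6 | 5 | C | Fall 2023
SELECT name, gpa FROM students ORDER BY gpa ASC LIMIT 2

Execution result:
name | gpa
Grace Wilson | 2.01
Olivia Miller | 2.13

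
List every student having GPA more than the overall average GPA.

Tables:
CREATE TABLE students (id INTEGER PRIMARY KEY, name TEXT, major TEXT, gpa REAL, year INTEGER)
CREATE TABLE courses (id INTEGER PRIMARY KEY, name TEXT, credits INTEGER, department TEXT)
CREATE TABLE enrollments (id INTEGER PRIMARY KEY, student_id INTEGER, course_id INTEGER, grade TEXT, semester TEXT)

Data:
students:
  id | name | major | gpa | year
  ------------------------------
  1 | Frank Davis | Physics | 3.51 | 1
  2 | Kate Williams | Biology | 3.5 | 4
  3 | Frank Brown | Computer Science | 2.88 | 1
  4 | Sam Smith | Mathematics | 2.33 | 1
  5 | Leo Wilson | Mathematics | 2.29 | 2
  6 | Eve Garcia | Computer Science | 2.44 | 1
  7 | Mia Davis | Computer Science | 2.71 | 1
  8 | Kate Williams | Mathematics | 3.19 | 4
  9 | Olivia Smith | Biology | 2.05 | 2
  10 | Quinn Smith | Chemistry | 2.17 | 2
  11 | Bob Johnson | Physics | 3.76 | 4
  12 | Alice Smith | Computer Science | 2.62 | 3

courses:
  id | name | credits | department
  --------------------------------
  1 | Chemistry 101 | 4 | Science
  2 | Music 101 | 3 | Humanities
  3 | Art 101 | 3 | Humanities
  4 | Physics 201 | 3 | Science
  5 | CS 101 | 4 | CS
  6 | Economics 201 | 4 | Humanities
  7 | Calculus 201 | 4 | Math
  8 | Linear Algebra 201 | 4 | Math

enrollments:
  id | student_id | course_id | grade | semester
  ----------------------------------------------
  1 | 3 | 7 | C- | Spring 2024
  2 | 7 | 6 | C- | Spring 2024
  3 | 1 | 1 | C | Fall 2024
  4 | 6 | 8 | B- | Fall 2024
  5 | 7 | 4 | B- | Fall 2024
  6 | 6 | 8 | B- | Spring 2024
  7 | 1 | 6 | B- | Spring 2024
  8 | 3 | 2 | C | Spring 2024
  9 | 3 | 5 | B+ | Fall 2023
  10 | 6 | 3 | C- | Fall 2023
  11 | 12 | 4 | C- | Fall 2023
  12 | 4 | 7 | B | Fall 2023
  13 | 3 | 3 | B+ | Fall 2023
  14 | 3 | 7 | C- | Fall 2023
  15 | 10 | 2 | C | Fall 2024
SELECT name, gpa FROM students WHERE gpa > (SELECT AVG(gpa) FROM students)

Execution result:
name | gpa
Frank Davis | 3.51
Kate Williams | 3.50
Frank Brown | 2.88
Kate Williams | 3.19
Bob Johnson | 3.76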